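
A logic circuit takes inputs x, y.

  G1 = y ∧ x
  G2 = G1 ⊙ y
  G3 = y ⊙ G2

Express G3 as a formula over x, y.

G1 = y ∧ x
G2 = G1 ⊙ y = (y ∧ x) ⊙ y
G3 = y ⊙ G2 = y ⊙ ((y ∧ x) ⊙ y)

y ⊙ ((y ∧ x) ⊙ y)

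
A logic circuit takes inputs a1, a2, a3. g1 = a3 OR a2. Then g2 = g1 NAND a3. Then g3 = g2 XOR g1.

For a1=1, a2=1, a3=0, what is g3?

g1 = 0 OR 1 = 1
g2 = 1 NAND 0 = 1
g3 = 1 XOR 1 = 0

0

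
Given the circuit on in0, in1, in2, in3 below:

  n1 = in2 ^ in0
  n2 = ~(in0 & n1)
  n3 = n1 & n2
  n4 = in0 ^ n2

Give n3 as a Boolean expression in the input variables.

(in2 ^ in0) & (~(in0 & (in2 ^ in0)))

n1 = in2 ^ in0
n2 = ~(in0 & n1) = ~(in0 & (in2 ^ in0))
n3 = n1 & n2 = (in2 ^ in0) & (~(in0 & (in2 ^ in0)))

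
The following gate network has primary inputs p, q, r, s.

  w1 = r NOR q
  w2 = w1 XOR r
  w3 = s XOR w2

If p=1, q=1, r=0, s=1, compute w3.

1

w1 = 0 NOR 1 = 0
w2 = 0 XOR 0 = 0
w3 = 1 XOR 0 = 1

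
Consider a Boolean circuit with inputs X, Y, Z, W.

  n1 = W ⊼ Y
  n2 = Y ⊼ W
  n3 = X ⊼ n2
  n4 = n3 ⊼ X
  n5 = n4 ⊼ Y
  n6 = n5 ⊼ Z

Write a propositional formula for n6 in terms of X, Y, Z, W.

(((X ⊼ (Y ⊼ W)) ⊼ X) ⊼ Y) ⊼ Z

n2 = Y ⊼ W
n3 = X ⊼ n2 = X ⊼ (Y ⊼ W)
n4 = n3 ⊼ X = (X ⊼ (Y ⊼ W)) ⊼ X
n5 = n4 ⊼ Y = ((X ⊼ (Y ⊼ W)) ⊼ X) ⊼ Y
n6 = n5 ⊼ Z = (((X ⊼ (Y ⊼ W)) ⊼ X) ⊼ Y) ⊼ Z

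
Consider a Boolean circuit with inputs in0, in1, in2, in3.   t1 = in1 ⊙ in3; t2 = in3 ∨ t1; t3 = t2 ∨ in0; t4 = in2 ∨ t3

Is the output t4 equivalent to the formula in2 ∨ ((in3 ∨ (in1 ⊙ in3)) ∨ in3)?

No

t1 = in1 ⊙ in3
t2 = in3 ∨ t1 = in3 ∨ (in1 ⊙ in3)
t3 = t2 ∨ in0 = (in3 ∨ (in1 ⊙ in3)) ∨ in0
t4 = in2 ∨ t3 = in2 ∨ ((in3 ∨ (in1 ⊙ in3)) ∨ in0)
At in0=1, in1=1, in2=0, in3=0: circuit gives 1, formula gives 0.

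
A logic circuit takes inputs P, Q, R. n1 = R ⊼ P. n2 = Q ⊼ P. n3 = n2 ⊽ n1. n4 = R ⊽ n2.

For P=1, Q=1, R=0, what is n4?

n2 = 1 ⊼ 1 = 0
n4 = 0 ⊽ 0 = 1

1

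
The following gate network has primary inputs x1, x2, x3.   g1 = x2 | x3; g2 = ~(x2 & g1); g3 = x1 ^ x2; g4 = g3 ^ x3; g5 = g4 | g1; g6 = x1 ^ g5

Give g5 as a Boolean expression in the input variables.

g1 = x2 | x3
g3 = x1 ^ x2
g4 = g3 ^ x3 = (x1 ^ x2) ^ x3
g5 = g4 | g1 = ((x1 ^ x2) ^ x3) | (x2 | x3)

((x1 ^ x2) ^ x3) | (x2 | x3)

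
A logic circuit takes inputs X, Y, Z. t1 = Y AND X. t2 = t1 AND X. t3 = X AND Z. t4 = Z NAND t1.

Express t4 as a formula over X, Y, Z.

Z NAND (Y AND X)

t1 = Y AND X
t4 = Z NAND t1 = Z NAND (Y AND X)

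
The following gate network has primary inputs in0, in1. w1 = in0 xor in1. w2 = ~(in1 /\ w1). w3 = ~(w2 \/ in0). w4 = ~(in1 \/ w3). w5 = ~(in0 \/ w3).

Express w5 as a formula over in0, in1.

w1 = in0 xor in1
w2 = ~(in1 /\ w1) = ~(in1 /\ (in0 xor in1))
w3 = ~(w2 \/ in0) = ~((~(in1 /\ (in0 xor in1))) \/ in0)
w5 = ~(in0 \/ w3) = ~(in0 \/ (~((~(in1 /\ (in0 xor in1))) \/ in0)))

~(in0 \/ (~((~(in1 /\ (in0 xor in1))) \/ in0)))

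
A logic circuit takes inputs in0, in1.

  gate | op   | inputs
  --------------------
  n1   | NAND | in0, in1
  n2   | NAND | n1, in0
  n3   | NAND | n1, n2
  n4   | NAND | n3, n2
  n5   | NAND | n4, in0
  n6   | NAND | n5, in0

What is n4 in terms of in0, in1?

n1 = in0 NAND in1
n2 = n1 NAND in0 = (in0 NAND in1) NAND in0
n3 = n1 NAND n2 = (in0 NAND in1) NAND ((in0 NAND in1) NAND in0)
n4 = n3 NAND n2 = ((in0 NAND in1) NAND ((in0 NAND in1) NAND in0)) NAND ((in0 NAND in1) NAND in0)

((in0 NAND in1) NAND ((in0 NAND in1) NAND in0)) NAND ((in0 NAND in1) NAND in0)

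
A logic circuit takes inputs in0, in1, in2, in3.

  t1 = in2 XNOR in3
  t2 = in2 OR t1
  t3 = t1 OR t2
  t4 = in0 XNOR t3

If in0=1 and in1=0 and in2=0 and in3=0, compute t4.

1

t1 = 0 XNOR 0 = 1
t2 = 0 OR 1 = 1
t3 = 1 OR 1 = 1
t4 = 1 XNOR 1 = 1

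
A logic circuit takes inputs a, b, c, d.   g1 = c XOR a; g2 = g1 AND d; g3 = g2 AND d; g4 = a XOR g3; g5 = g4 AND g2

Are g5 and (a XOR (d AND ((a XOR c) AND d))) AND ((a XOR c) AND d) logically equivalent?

g1 = c XOR a
g2 = g1 AND d = (c XOR a) AND d
g3 = g2 AND d = ((c XOR a) AND d) AND d
g4 = a XOR g3 = a XOR (((c XOR a) AND d) AND d)
g5 = g4 AND g2 = (a XOR (((c XOR a) AND d) AND d)) AND ((c XOR a) AND d)
At a=0, b=0, c=0, d=0: circuit gives 0, formula gives 0.
At a=0, b=0, c=1, d=1: circuit gives 1, formula gives 1.
Agrees on all 16 inputs.

Yes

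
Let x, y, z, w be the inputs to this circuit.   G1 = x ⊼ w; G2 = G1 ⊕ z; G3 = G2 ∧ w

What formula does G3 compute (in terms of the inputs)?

G1 = x ⊼ w
G2 = G1 ⊕ z = (x ⊼ w) ⊕ z
G3 = G2 ∧ w = ((x ⊼ w) ⊕ z) ∧ w

((x ⊼ w) ⊕ z) ∧ w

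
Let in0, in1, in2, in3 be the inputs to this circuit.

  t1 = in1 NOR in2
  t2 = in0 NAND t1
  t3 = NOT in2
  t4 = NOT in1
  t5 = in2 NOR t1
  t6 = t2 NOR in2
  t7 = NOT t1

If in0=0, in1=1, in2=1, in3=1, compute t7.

t1 = 1 NOR 1 = 0
t7 = NOT 0 = 1

1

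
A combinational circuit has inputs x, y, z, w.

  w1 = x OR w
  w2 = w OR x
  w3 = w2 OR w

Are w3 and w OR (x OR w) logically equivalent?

w2 = w OR x
w3 = w2 OR w = (w OR x) OR w
At x=0, y=0, z=0, w=0: circuit gives 0, formula gives 0.
At x=0, y=0, z=0, w=1: circuit gives 1, formula gives 1.
Agrees on all 16 inputs.

Yes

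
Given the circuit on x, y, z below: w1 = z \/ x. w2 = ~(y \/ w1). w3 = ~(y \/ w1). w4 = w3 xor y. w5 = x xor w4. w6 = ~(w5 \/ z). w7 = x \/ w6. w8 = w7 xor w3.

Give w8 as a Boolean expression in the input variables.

(x \/ (~((x xor ((~(y \/ (z \/ x))) xor y)) \/ z))) xor (~(y \/ (z \/ x)))

w1 = z \/ x
w3 = ~(y \/ w1) = ~(y \/ (z \/ x))
w4 = w3 xor y = (~(y \/ (z \/ x))) xor y
w5 = x xor w4 = x xor ((~(y \/ (z \/ x))) xor y)
w6 = ~(w5 \/ z) = ~((x xor ((~(y \/ (z \/ x))) xor y)) \/ z)
w7 = x \/ w6 = x \/ (~((x xor ((~(y \/ (z \/ x))) xor y)) \/ z))
w8 = w7 xor w3 = (x \/ (~((x xor ((~(y \/ (z \/ x))) xor y)) \/ z))) xor (~(y \/ (z \/ x)))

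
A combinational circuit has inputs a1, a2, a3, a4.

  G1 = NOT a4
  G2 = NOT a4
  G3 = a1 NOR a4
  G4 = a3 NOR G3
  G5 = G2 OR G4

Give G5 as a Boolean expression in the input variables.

G2 = NOT a4
G3 = a1 NOR a4
G4 = a3 NOR G3 = a3 NOR (a1 NOR a4)
G5 = G2 OR G4 = NOT a4 OR (a3 NOR (a1 NOR a4))

NOT a4 OR (a3 NOR (a1 NOR a4))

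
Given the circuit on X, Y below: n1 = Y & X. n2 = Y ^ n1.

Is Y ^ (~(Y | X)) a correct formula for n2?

No

n1 = Y & X
n2 = Y ^ n1 = Y ^ (Y & X)
At X=0, Y=0: circuit gives 0, formula gives 1.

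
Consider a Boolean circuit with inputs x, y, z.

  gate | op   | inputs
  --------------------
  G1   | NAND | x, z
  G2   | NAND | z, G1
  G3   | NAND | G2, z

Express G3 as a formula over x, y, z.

(z NAND (x NAND z)) NAND z

G1 = x NAND z
G2 = z NAND G1 = z NAND (x NAND z)
G3 = G2 NAND z = (z NAND (x NAND z)) NAND z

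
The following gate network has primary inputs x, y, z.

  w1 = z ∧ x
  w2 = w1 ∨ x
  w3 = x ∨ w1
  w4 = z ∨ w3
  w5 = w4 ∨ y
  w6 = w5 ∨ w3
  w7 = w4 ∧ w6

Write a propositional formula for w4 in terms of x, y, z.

w1 = z ∧ x
w3 = x ∨ w1 = x ∨ (z ∧ x)
w4 = z ∨ w3 = z ∨ (x ∨ (z ∧ x))

z ∨ (x ∨ (z ∧ x))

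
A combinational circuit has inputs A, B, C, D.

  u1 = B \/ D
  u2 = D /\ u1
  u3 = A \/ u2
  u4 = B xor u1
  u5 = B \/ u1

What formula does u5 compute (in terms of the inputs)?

B \/ (B \/ D)

u1 = B \/ D
u5 = B \/ u1 = B \/ (B \/ D)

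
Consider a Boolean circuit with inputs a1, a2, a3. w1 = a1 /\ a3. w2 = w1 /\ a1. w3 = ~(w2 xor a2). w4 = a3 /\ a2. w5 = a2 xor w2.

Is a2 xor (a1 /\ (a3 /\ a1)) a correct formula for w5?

Yes

w1 = a1 /\ a3
w2 = w1 /\ a1 = (a1 /\ a3) /\ a1
w5 = a2 xor w2 = a2 xor ((a1 /\ a3) /\ a1)
At a1=0, a2=0, a3=0: circuit gives 0, formula gives 0.
At a1=0, a2=1, a3=0: circuit gives 1, formula gives 1.
Agrees on all 8 inputs.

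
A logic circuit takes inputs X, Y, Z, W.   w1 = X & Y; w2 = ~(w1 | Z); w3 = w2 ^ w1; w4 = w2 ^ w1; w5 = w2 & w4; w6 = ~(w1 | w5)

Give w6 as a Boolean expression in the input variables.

~((X & Y) | ((~((X & Y) | Z)) & ((~((X & Y) | Z)) ^ (X & Y))))

w1 = X & Y
w2 = ~(w1 | Z) = ~((X & Y) | Z)
w4 = w2 ^ w1 = (~((X & Y) | Z)) ^ (X & Y)
w5 = w2 & w4 = (~((X & Y) | Z)) & ((~((X & Y) | Z)) ^ (X & Y))
w6 = ~(w1 | w5) = ~((X & Y) | ((~((X & Y) | Z)) & ((~((X & Y) | Z)) ^ (X & Y))))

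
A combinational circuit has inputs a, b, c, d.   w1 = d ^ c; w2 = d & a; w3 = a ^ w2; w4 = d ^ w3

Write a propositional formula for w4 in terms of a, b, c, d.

d ^ (a ^ (d & a))

w2 = d & a
w3 = a ^ w2 = a ^ (d & a)
w4 = d ^ w3 = d ^ (a ^ (d & a))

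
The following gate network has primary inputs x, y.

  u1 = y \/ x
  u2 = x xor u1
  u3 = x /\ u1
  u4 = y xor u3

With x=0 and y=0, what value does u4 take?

u1 = 0 \/ 0 = 0
u3 = 0 /\ 0 = 0
u4 = 0 xor 0 = 0

0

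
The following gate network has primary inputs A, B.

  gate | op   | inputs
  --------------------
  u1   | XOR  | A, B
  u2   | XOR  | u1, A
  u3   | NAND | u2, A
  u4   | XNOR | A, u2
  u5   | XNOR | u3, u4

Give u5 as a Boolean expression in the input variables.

u1 = A XOR B
u2 = u1 XOR A = (A XOR B) XOR A
u3 = u2 NAND A = ((A XOR B) XOR A) NAND A
u4 = A XNOR u2 = A XNOR ((A XOR B) XOR A)
u5 = u3 XNOR u4 = (((A XOR B) XOR A) NAND A) XNOR (A XNOR ((A XOR B) XOR A))

(((A XOR B) XOR A) NAND A) XNOR (A XNOR ((A XOR B) XOR A))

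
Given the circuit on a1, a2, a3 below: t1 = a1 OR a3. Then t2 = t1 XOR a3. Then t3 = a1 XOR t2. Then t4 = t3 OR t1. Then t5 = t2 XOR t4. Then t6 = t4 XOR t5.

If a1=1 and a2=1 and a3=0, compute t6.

1

t1 = 1 OR 0 = 1
t2 = 1 XOR 0 = 1
t3 = 1 XOR 1 = 0
t4 = 0 OR 1 = 1
t5 = 1 XOR 1 = 0
t6 = 1 XOR 0 = 1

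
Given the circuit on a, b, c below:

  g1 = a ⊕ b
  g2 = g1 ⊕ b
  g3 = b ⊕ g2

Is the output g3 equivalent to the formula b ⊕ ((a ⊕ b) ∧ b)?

No

g1 = a ⊕ b
g2 = g1 ⊕ b = (a ⊕ b) ⊕ b
g3 = b ⊕ g2 = b ⊕ ((a ⊕ b) ⊕ b)
At a=0, b=1, c=0: circuit gives 1, formula gives 0.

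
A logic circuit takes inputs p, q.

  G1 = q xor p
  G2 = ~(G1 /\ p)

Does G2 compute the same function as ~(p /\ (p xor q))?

G1 = q xor p
G2 = ~(G1 /\ p) = ~((q xor p) /\ p)
At p=1, q=0: circuit gives 0, formula gives 0.
At p=0, q=0: circuit gives 1, formula gives 1.
Agrees on all 4 inputs.

Yes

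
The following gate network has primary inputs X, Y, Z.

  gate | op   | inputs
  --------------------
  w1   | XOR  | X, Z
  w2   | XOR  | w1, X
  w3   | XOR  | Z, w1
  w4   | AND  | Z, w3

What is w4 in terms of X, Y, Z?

w1 = X XOR Z
w3 = Z XOR w1 = Z XOR (X XOR Z)
w4 = Z AND w3 = Z AND (Z XOR (X XOR Z))

Z AND (Z XOR (X XOR Z))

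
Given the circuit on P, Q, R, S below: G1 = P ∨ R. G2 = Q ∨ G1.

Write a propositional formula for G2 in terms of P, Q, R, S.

G1 = P ∨ R
G2 = Q ∨ G1 = Q ∨ (P ∨ R)

Q ∨ (P ∨ R)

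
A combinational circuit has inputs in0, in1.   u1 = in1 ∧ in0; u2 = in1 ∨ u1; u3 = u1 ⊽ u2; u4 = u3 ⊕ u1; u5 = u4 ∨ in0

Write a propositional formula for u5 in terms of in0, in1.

(((in1 ∧ in0) ⊽ (in1 ∨ (in1 ∧ in0))) ⊕ (in1 ∧ in0)) ∨ in0

u1 = in1 ∧ in0
u2 = in1 ∨ u1 = in1 ∨ (in1 ∧ in0)
u3 = u1 ⊽ u2 = (in1 ∧ in0) ⊽ (in1 ∨ (in1 ∧ in0))
u4 = u3 ⊕ u1 = ((in1 ∧ in0) ⊽ (in1 ∨ (in1 ∧ in0))) ⊕ (in1 ∧ in0)
u5 = u4 ∨ in0 = (((in1 ∧ in0) ⊽ (in1 ∨ (in1 ∧ in0))) ⊕ (in1 ∧ in0)) ∨ in0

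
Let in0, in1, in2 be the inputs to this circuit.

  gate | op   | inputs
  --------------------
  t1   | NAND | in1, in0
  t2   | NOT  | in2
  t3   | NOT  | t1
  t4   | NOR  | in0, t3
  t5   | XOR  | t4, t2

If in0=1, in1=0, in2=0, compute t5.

t1 = 0 NAND 1 = 1
t2 = NOT 0 = 1
t3 = NOT 1 = 0
t4 = 1 NOR 0 = 0
t5 = 0 XOR 1 = 1

1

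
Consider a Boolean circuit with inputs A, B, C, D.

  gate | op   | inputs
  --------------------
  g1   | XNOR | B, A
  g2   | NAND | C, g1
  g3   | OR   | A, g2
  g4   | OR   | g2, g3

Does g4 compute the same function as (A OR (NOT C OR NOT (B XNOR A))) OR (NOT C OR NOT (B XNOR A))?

g1 = B XNOR A
g2 = C NAND g1 = C NAND (B XNOR A)
g3 = A OR g2 = A OR (C NAND (B XNOR A))
g4 = g2 OR g3 = (C NAND (B XNOR A)) OR (A OR (C NAND (B XNOR A)))
At A=0, B=0, C=1, D=0: circuit gives 0, formula gives 0.
At A=0, B=0, C=0, D=0: circuit gives 1, formula gives 1.
Agrees on all 16 inputs.

Yes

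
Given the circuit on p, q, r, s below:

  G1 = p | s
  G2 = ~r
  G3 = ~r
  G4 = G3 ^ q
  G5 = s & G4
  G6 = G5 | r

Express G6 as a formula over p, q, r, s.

(s & (~r ^ q)) | r

G3 = ~r
G4 = G3 ^ q = ~r ^ q
G5 = s & G4 = s & (~r ^ q)
G6 = G5 | r = (s & (~r ^ q)) | r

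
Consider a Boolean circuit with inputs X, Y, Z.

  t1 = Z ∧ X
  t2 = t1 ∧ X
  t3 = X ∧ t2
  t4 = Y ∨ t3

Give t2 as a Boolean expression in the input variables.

(Z ∧ X) ∧ X

t1 = Z ∧ X
t2 = t1 ∧ X = (Z ∧ X) ∧ X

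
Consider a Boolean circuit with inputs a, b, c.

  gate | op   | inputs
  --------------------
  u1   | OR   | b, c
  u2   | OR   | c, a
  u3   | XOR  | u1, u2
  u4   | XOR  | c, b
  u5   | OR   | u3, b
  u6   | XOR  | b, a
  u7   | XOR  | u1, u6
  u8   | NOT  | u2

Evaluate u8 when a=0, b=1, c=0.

u2 = 0 OR 0 = 0
u8 = NOT 0 = 1

1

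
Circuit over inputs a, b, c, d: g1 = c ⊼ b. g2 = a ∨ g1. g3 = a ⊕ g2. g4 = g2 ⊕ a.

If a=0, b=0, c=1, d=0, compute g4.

1

g1 = 1 ⊼ 0 = 1
g2 = 0 ∨ 1 = 1
g4 = 1 ⊕ 0 = 1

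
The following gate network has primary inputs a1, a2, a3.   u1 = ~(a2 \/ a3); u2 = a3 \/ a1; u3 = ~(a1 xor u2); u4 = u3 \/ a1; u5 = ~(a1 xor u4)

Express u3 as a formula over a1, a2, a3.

u2 = a3 \/ a1
u3 = ~(a1 xor u2) = ~(a1 xor (a3 \/ a1))

~(a1 xor (a3 \/ a1))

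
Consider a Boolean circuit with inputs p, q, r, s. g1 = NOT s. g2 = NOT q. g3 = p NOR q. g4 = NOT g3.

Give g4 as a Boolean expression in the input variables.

NOT (p NOR q)

g3 = p NOR q
g4 = NOT g3 = NOT (p NOR q)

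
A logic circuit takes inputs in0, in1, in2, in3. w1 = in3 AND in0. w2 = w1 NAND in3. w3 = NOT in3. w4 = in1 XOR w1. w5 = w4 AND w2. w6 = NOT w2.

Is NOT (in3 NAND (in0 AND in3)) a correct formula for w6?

w1 = in3 AND in0
w2 = w1 NAND in3 = (in3 AND in0) NAND in3
w6 = NOT w2 = NOT ((in3 AND in0) NAND in3)
At in0=0, in1=0, in2=0, in3=0: circuit gives 0, formula gives 0.
At in0=1, in1=0, in2=0, in3=1: circuit gives 1, formula gives 1.
Agrees on all 16 inputs.

Yes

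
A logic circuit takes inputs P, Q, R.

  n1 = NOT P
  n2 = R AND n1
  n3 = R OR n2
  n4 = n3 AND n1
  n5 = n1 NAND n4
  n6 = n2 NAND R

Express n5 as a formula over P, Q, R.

NOT P NAND ((R OR (R AND NOT P)) AND NOT P)

n1 = NOT P
n2 = R AND n1 = R AND NOT P
n3 = R OR n2 = R OR (R AND NOT P)
n4 = n3 AND n1 = (R OR (R AND NOT P)) AND NOT P
n5 = n1 NAND n4 = NOT P NAND ((R OR (R AND NOT P)) AND NOT P)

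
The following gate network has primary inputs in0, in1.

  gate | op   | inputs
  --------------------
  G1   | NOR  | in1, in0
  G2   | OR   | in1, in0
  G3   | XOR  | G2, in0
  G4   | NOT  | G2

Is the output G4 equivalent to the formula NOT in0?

No

G2 = in1 OR in0
G4 = NOT G2 = NOT (in1 OR in0)
At in0=0, in1=1: circuit gives 0, formula gives 1.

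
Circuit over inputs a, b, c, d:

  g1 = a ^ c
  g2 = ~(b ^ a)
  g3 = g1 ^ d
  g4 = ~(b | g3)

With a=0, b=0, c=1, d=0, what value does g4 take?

g1 = 0 ^ 1 = 1
g3 = 1 ^ 0 = 1
g4 = ~(0 | 1) = 0

0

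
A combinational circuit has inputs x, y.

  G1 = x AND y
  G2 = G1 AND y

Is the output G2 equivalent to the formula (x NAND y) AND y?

No

G1 = x AND y
G2 = G1 AND y = (x AND y) AND y
At x=0, y=1: circuit gives 0, formula gives 1.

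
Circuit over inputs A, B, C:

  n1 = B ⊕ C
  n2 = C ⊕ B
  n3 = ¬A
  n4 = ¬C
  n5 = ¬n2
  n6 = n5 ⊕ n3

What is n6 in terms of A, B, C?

¬(C ⊕ B) ⊕ ¬A

n2 = C ⊕ B
n3 = ¬A
n5 = ¬n2 = ¬(C ⊕ B)
n6 = n5 ⊕ n3 = ¬(C ⊕ B) ⊕ ¬A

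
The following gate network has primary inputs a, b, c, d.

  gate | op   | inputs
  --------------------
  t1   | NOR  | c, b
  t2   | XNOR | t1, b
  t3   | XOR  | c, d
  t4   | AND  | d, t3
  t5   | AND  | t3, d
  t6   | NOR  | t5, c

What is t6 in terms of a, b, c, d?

((c XOR d) AND d) NOR c

t3 = c XOR d
t5 = t3 AND d = (c XOR d) AND d
t6 = t5 NOR c = ((c XOR d) AND d) NOR c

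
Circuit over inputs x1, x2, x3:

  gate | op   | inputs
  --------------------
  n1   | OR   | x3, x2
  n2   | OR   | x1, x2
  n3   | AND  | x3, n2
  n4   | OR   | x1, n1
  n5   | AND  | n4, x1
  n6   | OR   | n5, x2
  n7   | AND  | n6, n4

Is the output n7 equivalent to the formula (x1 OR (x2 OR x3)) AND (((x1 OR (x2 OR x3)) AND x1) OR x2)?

n1 = x3 OR x2
n4 = x1 OR n1 = x1 OR (x3 OR x2)
n5 = n4 AND x1 = (x1 OR (x3 OR x2)) AND x1
n6 = n5 OR x2 = ((x1 OR (x3 OR x2)) AND x1) OR x2
n7 = n6 AND n4 = (((x1 OR (x3 OR x2)) AND x1) OR x2) AND (x1 OR (x3 OR x2))
At x1=0, x2=0, x3=0: circuit gives 0, formula gives 0.
At x1=0, x2=1, x3=0: circuit gives 1, formula gives 1.
Agrees on all 8 inputs.

Yes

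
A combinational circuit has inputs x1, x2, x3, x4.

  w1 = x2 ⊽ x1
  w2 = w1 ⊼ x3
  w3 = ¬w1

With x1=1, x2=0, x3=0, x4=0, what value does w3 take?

w1 = 0 ⊽ 1 = 0
w3 = ¬0 = 1

1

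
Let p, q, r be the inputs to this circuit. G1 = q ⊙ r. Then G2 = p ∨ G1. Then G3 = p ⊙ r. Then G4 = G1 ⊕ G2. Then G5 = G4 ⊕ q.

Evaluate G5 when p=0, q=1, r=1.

G1 = 1 ⊙ 1 = 1
G2 = 0 ∨ 1 = 1
G4 = 1 ⊕ 1 = 0
G5 = 0 ⊕ 1 = 1

1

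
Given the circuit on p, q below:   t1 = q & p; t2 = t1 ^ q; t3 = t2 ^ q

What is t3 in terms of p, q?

((q & p) ^ q) ^ q

t1 = q & p
t2 = t1 ^ q = (q & p) ^ q
t3 = t2 ^ q = ((q & p) ^ q) ^ q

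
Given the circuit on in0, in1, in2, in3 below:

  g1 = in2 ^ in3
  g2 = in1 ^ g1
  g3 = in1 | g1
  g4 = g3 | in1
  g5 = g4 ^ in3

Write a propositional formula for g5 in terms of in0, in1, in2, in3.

((in1 | (in2 ^ in3)) | in1) ^ in3

g1 = in2 ^ in3
g3 = in1 | g1 = in1 | (in2 ^ in3)
g4 = g3 | in1 = (in1 | (in2 ^ in3)) | in1
g5 = g4 ^ in3 = ((in1 | (in2 ^ in3)) | in1) ^ in3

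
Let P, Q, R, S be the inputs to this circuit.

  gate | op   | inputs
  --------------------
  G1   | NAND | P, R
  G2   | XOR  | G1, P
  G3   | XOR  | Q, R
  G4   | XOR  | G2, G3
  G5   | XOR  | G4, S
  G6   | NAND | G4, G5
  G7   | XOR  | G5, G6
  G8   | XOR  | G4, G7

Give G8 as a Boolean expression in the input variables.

(((P NAND R) XOR P) XOR (Q XOR R)) XOR (((((P NAND R) XOR P) XOR (Q XOR R)) XOR S) XOR ((((P NAND R) XOR P) XOR (Q XOR R)) NAND ((((P NAND R) XOR P) XOR (Q XOR R)) XOR S)))

G1 = P NAND R
G2 = G1 XOR P = (P NAND R) XOR P
G3 = Q XOR R
G4 = G2 XOR G3 = ((P NAND R) XOR P) XOR (Q XOR R)
G5 = G4 XOR S = (((P NAND R) XOR P) XOR (Q XOR R)) XOR S
G6 = G4 NAND G5 = (((P NAND R) XOR P) XOR (Q XOR R)) NAND ((((P NAND R) XOR P) XOR (Q XOR R)) XOR S)
G7 = G5 XOR G6 = ((((P NAND R) XOR P) XOR (Q XOR R)) XOR S) XOR ((((P NAND R) XOR P) XOR (Q XOR R)) NAND ((((P NAND R) XOR P) XOR (Q XOR R)) XOR S))
G8 = G4 XOR G7 = (((P NAND R) XOR P) XOR (Q XOR R)) XOR (((((P NAND R) XOR P) XOR (Q XOR R)) XOR S) XOR ((((P NAND R) XOR P) XOR (Q XOR R)) NAND ((((P NAND R) XOR P) XOR (Q XOR R)) XOR S)))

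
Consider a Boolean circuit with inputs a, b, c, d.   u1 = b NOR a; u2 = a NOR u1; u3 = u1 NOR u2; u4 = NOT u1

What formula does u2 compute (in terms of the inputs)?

a NOR (b NOR a)

u1 = b NOR a
u2 = a NOR u1 = a NOR (b NOR a)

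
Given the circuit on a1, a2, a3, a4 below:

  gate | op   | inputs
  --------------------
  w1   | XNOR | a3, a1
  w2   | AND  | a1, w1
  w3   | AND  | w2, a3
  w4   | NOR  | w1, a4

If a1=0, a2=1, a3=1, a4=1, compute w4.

0

w1 = 1 XNOR 0 = 0
w4 = 0 NOR 1 = 0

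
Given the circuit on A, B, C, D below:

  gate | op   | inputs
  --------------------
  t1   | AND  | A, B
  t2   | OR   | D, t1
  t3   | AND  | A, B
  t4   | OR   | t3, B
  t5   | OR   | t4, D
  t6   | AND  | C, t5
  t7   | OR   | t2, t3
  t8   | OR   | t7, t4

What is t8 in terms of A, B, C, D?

t1 = A AND B
t2 = D OR t1 = D OR (A AND B)
t3 = A AND B
t4 = t3 OR B = (A AND B) OR B
t7 = t2 OR t3 = (D OR (A AND B)) OR (A AND B)
t8 = t7 OR t4 = ((D OR (A AND B)) OR (A AND B)) OR ((A AND B) OR B)

((D OR (A AND B)) OR (A AND B)) OR ((A AND B) OR B)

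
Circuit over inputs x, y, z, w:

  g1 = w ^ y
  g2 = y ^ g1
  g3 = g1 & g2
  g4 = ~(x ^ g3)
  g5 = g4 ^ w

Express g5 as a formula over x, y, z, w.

g1 = w ^ y
g2 = y ^ g1 = y ^ (w ^ y)
g3 = g1 & g2 = (w ^ y) & (y ^ (w ^ y))
g4 = ~(x ^ g3) = ~(x ^ ((w ^ y) & (y ^ (w ^ y))))
g5 = g4 ^ w = (~(x ^ ((w ^ y) & (y ^ (w ^ y))))) ^ w

(~(x ^ ((w ^ y) & (y ^ (w ^ y))))) ^ w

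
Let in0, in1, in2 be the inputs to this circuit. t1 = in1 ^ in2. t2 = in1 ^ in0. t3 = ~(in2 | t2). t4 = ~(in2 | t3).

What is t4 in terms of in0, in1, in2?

t2 = in1 ^ in0
t3 = ~(in2 | t2) = ~(in2 | (in1 ^ in0))
t4 = ~(in2 | t3) = ~(in2 | (~(in2 | (in1 ^ in0))))

~(in2 | (~(in2 | (in1 ^ in0))))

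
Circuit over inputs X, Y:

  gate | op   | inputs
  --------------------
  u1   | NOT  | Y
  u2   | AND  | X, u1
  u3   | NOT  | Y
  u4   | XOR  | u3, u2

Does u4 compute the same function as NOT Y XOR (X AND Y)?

u1 = NOT Y
u2 = X AND u1 = X AND NOT Y
u3 = NOT Y
u4 = u3 XOR u2 = NOT Y XOR (X AND NOT Y)
At X=1, Y=0: circuit gives 0, formula gives 1.

No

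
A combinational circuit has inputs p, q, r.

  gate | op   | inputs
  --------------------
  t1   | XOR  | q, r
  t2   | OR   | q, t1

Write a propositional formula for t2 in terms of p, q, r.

t1 = q XOR r
t2 = q OR t1 = q OR (q XOR r)

q OR (q XOR r)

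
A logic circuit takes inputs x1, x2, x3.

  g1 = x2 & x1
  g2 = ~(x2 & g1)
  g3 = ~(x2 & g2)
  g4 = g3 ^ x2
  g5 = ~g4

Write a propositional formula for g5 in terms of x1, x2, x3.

g1 = x2 & x1
g2 = ~(x2 & g1) = ~(x2 & (x2 & x1))
g3 = ~(x2 & g2) = ~(x2 & (~(x2 & (x2 & x1))))
g4 = g3 ^ x2 = (~(x2 & (~(x2 & (x2 & x1))))) ^ x2
g5 = ~g4 = ~((~(x2 & (~(x2 & (x2 & x1))))) ^ x2)

~((~(x2 & (~(x2 & (x2 & x1))))) ^ x2)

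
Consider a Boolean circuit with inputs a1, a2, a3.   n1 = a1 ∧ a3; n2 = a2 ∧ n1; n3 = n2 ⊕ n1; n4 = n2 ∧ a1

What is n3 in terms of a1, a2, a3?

n1 = a1 ∧ a3
n2 = a2 ∧ n1 = a2 ∧ (a1 ∧ a3)
n3 = n2 ⊕ n1 = (a2 ∧ (a1 ∧ a3)) ⊕ (a1 ∧ a3)

(a2 ∧ (a1 ∧ a3)) ⊕ (a1 ∧ a3)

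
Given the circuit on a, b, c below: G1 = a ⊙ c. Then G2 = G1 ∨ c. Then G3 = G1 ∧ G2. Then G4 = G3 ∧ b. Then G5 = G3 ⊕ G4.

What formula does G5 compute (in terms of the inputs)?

((a ⊙ c) ∧ ((a ⊙ c) ∨ c)) ⊕ (((a ⊙ c) ∧ ((a ⊙ c) ∨ c)) ∧ b)

G1 = a ⊙ c
G2 = G1 ∨ c = (a ⊙ c) ∨ c
G3 = G1 ∧ G2 = (a ⊙ c) ∧ ((a ⊙ c) ∨ c)
G4 = G3 ∧ b = ((a ⊙ c) ∧ ((a ⊙ c) ∨ c)) ∧ b
G5 = G3 ⊕ G4 = ((a ⊙ c) ∧ ((a ⊙ c) ∨ c)) ⊕ (((a ⊙ c) ∧ ((a ⊙ c) ∨ c)) ∧ b)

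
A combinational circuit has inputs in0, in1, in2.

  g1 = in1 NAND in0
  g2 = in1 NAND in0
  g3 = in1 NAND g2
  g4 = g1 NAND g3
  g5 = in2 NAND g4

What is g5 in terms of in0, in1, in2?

in2 NAND ((in1 NAND in0) NAND (in1 NAND (in1 NAND in0)))

g1 = in1 NAND in0
g2 = in1 NAND in0
g3 = in1 NAND g2 = in1 NAND (in1 NAND in0)
g4 = g1 NAND g3 = (in1 NAND in0) NAND (in1 NAND (in1 NAND in0))
g5 = in2 NAND g4 = in2 NAND ((in1 NAND in0) NAND (in1 NAND (in1 NAND in0)))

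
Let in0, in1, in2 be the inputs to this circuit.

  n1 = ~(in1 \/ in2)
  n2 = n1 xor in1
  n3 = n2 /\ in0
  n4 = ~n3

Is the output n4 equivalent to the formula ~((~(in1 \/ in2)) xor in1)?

No

n1 = ~(in1 \/ in2)
n2 = n1 xor in1 = (~(in1 \/ in2)) xor in1
n3 = n2 /\ in0 = ((~(in1 \/ in2)) xor in1) /\ in0
n4 = ~n3 = ~(((~(in1 \/ in2)) xor in1) /\ in0)
At in0=0, in1=0, in2=0: circuit gives 1, formula gives 0.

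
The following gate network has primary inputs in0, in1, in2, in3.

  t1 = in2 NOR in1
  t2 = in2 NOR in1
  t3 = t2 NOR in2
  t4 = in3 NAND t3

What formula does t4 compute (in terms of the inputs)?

in3 NAND ((in2 NOR in1) NOR in2)

t2 = in2 NOR in1
t3 = t2 NOR in2 = (in2 NOR in1) NOR in2
t4 = in3 NAND t3 = in3 NAND ((in2 NOR in1) NOR in2)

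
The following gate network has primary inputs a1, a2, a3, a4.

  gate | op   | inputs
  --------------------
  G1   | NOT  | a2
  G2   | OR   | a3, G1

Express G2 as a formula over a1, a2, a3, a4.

G1 = NOT a2
G2 = a3 OR G1 = a3 OR NOT a2

a3 OR NOT a2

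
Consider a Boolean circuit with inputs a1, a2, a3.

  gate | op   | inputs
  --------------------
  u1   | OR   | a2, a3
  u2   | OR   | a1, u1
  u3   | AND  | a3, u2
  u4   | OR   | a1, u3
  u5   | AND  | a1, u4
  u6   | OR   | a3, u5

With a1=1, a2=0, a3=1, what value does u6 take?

u1 = 0 OR 1 = 1
u2 = 1 OR 1 = 1
u3 = 1 AND 1 = 1
u4 = 1 OR 1 = 1
u5 = 1 AND 1 = 1
u6 = 1 OR 1 = 1

1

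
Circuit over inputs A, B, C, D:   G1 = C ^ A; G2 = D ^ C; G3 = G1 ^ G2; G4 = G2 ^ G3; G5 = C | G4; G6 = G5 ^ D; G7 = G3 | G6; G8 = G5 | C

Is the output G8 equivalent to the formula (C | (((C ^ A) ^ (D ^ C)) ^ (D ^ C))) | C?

G1 = C ^ A
G2 = D ^ C
G3 = G1 ^ G2 = (C ^ A) ^ (D ^ C)
G4 = G2 ^ G3 = (D ^ C) ^ ((C ^ A) ^ (D ^ C))
G5 = C | G4 = C | ((D ^ C) ^ ((C ^ A) ^ (D ^ C)))
G8 = G5 | C = (C | ((D ^ C) ^ ((C ^ A) ^ (D ^ C)))) | C
At A=0, B=0, C=0, D=0: circuit gives 0, formula gives 0.
At A=0, B=0, C=1, D=0: circuit gives 1, formula gives 1.
Agrees on all 16 inputs.

Yes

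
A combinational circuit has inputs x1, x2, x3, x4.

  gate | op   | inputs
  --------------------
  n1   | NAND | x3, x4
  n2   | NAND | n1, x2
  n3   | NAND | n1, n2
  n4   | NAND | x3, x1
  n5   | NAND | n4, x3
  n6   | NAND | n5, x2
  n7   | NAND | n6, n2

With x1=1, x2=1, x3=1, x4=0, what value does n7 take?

1

n1 = 1 NAND 0 = 1
n2 = 1 NAND 1 = 0
n4 = 1 NAND 1 = 0
n5 = 0 NAND 1 = 1
n6 = 1 NAND 1 = 0
n7 = 0 NAND 0 = 1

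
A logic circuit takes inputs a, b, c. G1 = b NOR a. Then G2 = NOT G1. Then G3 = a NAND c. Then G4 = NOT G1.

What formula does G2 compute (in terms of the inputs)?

G1 = b NOR a
G2 = NOT G1 = NOT (b NOR a)

NOT (b NOR a)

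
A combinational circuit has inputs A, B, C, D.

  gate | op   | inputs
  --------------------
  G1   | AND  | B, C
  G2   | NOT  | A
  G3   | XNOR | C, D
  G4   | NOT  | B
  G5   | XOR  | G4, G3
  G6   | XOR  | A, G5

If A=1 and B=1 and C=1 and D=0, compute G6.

1

G3 = 1 XNOR 0 = 0
G4 = NOT 1 = 0
G5 = 0 XOR 0 = 0
G6 = 1 XOR 0 = 1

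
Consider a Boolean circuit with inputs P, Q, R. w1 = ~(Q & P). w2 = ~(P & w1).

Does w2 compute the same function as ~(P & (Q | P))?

w1 = ~(Q & P)
w2 = ~(P & w1) = ~(P & (~(Q & P)))
At P=1, Q=1, R=0: circuit gives 1, formula gives 0.

No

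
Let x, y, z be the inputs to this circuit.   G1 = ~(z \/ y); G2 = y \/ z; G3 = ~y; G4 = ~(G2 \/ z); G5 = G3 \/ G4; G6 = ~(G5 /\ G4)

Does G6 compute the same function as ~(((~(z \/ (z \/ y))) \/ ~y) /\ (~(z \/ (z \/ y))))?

Yes

G2 = y \/ z
G3 = ~y
G4 = ~(G2 \/ z) = ~((y \/ z) \/ z)
G5 = G3 \/ G4 = ~y \/ (~((y \/ z) \/ z))
G6 = ~(G5 /\ G4) = ~((~y \/ (~((y \/ z) \/ z))) /\ (~((y \/ z) \/ z)))
At x=0, y=0, z=0: circuit gives 0, formula gives 0.
At x=0, y=0, z=1: circuit gives 1, formula gives 1.
Agrees on all 8 inputs.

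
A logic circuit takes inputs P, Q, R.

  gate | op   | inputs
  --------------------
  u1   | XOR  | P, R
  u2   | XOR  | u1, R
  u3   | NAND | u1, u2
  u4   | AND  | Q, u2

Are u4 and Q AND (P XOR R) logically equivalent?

No

u1 = P XOR R
u2 = u1 XOR R = (P XOR R) XOR R
u4 = Q AND u2 = Q AND ((P XOR R) XOR R)
At P=0, Q=1, R=1: circuit gives 0, formula gives 1.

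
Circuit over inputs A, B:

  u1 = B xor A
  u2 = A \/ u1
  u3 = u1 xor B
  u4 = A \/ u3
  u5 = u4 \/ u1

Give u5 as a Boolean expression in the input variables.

(A \/ ((B xor A) xor B)) \/ (B xor A)

u1 = B xor A
u3 = u1 xor B = (B xor A) xor B
u4 = A \/ u3 = A \/ ((B xor A) xor B)
u5 = u4 \/ u1 = (A \/ ((B xor A) xor B)) \/ (B xor A)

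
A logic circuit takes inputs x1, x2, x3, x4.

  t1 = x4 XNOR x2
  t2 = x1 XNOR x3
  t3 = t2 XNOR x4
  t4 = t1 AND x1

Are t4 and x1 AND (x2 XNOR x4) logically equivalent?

Yes

t1 = x4 XNOR x2
t4 = t1 AND x1 = (x4 XNOR x2) AND x1
At x1=0, x2=0, x3=0, x4=0: circuit gives 0, formula gives 0.
At x1=1, x2=0, x3=0, x4=0: circuit gives 1, formula gives 1.
Agrees on all 16 inputs.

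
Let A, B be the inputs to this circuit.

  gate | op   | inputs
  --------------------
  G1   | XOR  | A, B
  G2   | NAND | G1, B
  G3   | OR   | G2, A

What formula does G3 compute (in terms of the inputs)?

G1 = A XOR B
G2 = G1 NAND B = (A XOR B) NAND B
G3 = G2 OR A = ((A XOR B) NAND B) OR A

((A XOR B) NAND B) OR A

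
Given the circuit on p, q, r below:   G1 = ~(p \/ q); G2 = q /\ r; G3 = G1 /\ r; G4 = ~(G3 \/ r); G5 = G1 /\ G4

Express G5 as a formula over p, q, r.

(~(p \/ q)) /\ (~(((~(p \/ q)) /\ r) \/ r))

G1 = ~(p \/ q)
G3 = G1 /\ r = (~(p \/ q)) /\ r
G4 = ~(G3 \/ r) = ~(((~(p \/ q)) /\ r) \/ r)
G5 = G1 /\ G4 = (~(p \/ q)) /\ (~(((~(p \/ q)) /\ r) \/ r))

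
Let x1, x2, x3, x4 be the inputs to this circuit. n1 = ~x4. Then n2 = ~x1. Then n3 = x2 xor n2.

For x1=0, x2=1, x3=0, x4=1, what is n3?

0

n2 = ~0 = 1
n3 = 1 xor 1 = 0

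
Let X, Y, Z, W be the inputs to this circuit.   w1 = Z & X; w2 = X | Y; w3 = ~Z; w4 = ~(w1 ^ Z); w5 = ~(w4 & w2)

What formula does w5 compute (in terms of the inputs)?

w1 = Z & X
w2 = X | Y
w4 = ~(w1 ^ Z) = ~((Z & X) ^ Z)
w5 = ~(w4 & w2) = ~((~((Z & X) ^ Z)) & (X | Y))

~((~((Z & X) ^ Z)) & (X | Y))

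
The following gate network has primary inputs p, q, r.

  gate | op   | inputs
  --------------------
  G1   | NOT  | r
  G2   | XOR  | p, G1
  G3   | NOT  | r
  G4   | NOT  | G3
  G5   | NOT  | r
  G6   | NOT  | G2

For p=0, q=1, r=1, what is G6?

G1 = NOT 1 = 0
G2 = 0 XOR 0 = 0
G6 = NOT 0 = 1

1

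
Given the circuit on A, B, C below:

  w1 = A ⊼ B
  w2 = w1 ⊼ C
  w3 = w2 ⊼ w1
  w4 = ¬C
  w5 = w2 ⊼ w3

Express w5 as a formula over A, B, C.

((A ⊼ B) ⊼ C) ⊼ (((A ⊼ B) ⊼ C) ⊼ (A ⊼ B))

w1 = A ⊼ B
w2 = w1 ⊼ C = (A ⊼ B) ⊼ C
w3 = w2 ⊼ w1 = ((A ⊼ B) ⊼ C) ⊼ (A ⊼ B)
w5 = w2 ⊼ w3 = ((A ⊼ B) ⊼ C) ⊼ (((A ⊼ B) ⊼ C) ⊼ (A ⊼ B))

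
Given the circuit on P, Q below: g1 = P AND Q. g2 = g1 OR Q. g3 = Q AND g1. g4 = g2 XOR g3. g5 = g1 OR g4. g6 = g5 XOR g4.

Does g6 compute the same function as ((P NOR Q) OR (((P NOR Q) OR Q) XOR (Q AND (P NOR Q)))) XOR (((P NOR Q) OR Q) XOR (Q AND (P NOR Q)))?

g1 = P AND Q
g2 = g1 OR Q = (P AND Q) OR Q
g3 = Q AND g1 = Q AND (P AND Q)
g4 = g2 XOR g3 = ((P AND Q) OR Q) XOR (Q AND (P AND Q))
g5 = g1 OR g4 = (P AND Q) OR (((P AND Q) OR Q) XOR (Q AND (P AND Q)))
g6 = g5 XOR g4 = ((P AND Q) OR (((P AND Q) OR Q) XOR (Q AND (P AND Q)))) XOR (((P AND Q) OR Q) XOR (Q AND (P AND Q)))
At P=1, Q=1: circuit gives 1, formula gives 0.

No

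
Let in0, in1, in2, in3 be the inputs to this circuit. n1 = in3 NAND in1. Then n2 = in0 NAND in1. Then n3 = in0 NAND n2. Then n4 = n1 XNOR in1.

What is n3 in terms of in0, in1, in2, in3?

n2 = in0 NAND in1
n3 = in0 NAND n2 = in0 NAND (in0 NAND in1)

in0 NAND (in0 NAND in1)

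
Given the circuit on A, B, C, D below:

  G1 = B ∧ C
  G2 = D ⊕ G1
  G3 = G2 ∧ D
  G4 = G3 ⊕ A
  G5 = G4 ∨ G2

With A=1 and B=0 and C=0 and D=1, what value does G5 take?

G1 = 0 ∧ 0 = 0
G2 = 1 ⊕ 0 = 1
G3 = 1 ∧ 1 = 1
G4 = 1 ⊕ 1 = 0
G5 = 0 ∨ 1 = 1

1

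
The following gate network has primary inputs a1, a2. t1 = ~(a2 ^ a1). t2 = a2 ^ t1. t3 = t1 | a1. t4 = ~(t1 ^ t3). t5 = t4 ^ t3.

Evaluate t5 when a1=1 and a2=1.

0

t1 = ~(1 ^ 1) = 1
t3 = 1 | 1 = 1
t4 = ~(1 ^ 1) = 1
t5 = 1 ^ 1 = 0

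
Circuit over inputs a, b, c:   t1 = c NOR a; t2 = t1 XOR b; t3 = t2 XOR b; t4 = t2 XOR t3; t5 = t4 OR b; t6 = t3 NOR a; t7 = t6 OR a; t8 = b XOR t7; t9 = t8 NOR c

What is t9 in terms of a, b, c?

t1 = c NOR a
t2 = t1 XOR b = (c NOR a) XOR b
t3 = t2 XOR b = ((c NOR a) XOR b) XOR b
t6 = t3 NOR a = (((c NOR a) XOR b) XOR b) NOR a
t7 = t6 OR a = ((((c NOR a) XOR b) XOR b) NOR a) OR a
t8 = b XOR t7 = b XOR (((((c NOR a) XOR b) XOR b) NOR a) OR a)
t9 = t8 NOR c = (b XOR (((((c NOR a) XOR b) XOR b) NOR a) OR a)) NOR c

(b XOR (((((c NOR a) XOR b) XOR b) NOR a) OR a)) NOR c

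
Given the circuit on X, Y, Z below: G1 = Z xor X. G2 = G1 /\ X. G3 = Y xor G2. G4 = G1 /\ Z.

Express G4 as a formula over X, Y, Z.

(Z xor X) /\ Z

G1 = Z xor X
G4 = G1 /\ Z = (Z xor X) /\ Z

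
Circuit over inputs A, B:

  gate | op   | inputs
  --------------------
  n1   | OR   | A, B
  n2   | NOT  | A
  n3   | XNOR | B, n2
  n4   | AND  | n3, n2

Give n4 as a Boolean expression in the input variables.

(B XNOR NOT A) AND NOT A

n2 = NOT A
n3 = B XNOR n2 = B XNOR NOT A
n4 = n3 AND n2 = (B XNOR NOT A) AND NOT A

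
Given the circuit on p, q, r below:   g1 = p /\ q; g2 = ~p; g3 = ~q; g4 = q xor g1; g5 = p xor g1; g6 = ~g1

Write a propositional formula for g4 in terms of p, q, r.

q xor (p /\ q)

g1 = p /\ q
g4 = q xor g1 = q xor (p /\ q)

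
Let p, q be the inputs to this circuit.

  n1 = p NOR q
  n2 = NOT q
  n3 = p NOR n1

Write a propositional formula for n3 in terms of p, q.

n1 = p NOR q
n3 = p NOR n1 = p NOR (p NOR q)

p NOR (p NOR q)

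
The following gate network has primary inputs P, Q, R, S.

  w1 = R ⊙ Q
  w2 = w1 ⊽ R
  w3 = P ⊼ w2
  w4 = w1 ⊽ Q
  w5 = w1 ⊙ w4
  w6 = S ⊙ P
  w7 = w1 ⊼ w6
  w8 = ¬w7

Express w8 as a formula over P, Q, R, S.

w1 = R ⊙ Q
w6 = S ⊙ P
w7 = w1 ⊼ w6 = (R ⊙ Q) ⊼ (S ⊙ P)
w8 = ¬w7 = ¬((R ⊙ Q) ⊼ (S ⊙ P))

¬((R ⊙ Q) ⊼ (S ⊙ P))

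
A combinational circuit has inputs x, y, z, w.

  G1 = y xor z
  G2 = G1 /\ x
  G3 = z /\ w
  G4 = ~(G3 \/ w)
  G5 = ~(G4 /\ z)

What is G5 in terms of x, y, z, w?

G3 = z /\ w
G4 = ~(G3 \/ w) = ~((z /\ w) \/ w)
G5 = ~(G4 /\ z) = ~((~((z /\ w) \/ w)) /\ z)

~((~((z /\ w) \/ w)) /\ z)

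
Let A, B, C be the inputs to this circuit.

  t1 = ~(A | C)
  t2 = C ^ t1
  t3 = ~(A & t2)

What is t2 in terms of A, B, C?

C ^ (~(A | C))

t1 = ~(A | C)
t2 = C ^ t1 = C ^ (~(A | C))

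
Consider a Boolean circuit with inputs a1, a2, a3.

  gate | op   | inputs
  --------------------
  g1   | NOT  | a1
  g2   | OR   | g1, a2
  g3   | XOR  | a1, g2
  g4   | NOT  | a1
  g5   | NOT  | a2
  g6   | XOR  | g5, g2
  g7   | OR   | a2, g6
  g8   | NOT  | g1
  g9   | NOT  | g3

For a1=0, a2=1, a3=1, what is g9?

g1 = NOT 0 = 1
g2 = 1 OR 1 = 1
g3 = 0 XOR 1 = 1
g9 = NOT 1 = 0

0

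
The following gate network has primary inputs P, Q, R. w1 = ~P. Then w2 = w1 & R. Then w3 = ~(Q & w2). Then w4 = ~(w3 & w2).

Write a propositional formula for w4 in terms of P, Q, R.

~((~(Q & (~P & R))) & (~P & R))

w1 = ~P
w2 = w1 & R = ~P & R
w3 = ~(Q & w2) = ~(Q & (~P & R))
w4 = ~(w3 & w2) = ~((~(Q & (~P & R))) & (~P & R))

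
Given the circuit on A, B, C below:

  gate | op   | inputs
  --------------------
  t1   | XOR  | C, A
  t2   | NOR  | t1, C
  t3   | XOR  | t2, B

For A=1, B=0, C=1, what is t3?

t1 = 1 XOR 1 = 0
t2 = 0 NOR 1 = 0
t3 = 0 XOR 0 = 0

0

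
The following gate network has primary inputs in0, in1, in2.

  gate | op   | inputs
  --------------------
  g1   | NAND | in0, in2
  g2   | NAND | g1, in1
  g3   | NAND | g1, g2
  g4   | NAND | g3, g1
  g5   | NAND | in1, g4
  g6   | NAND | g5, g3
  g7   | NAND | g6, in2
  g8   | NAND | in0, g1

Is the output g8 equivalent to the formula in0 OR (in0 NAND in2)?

g1 = in0 NAND in2
g8 = in0 NAND g1 = in0 NAND (in0 NAND in2)
At in0=1, in1=0, in2=0: circuit gives 0, formula gives 1.

No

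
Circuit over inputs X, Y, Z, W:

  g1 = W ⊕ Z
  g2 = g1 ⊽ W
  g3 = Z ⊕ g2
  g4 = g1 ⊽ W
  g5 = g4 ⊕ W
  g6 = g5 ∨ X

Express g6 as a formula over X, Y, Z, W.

g1 = W ⊕ Z
g4 = g1 ⊽ W = (W ⊕ Z) ⊽ W
g5 = g4 ⊕ W = ((W ⊕ Z) ⊽ W) ⊕ W
g6 = g5 ∨ X = (((W ⊕ Z) ⊽ W) ⊕ W) ∨ X

(((W ⊕ Z) ⊽ W) ⊕ W) ∨ X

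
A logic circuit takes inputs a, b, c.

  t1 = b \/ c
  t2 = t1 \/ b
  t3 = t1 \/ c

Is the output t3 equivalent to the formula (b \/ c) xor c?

No

t1 = b \/ c
t3 = t1 \/ c = (b \/ c) \/ c
At a=0, b=0, c=1: circuit gives 1, formula gives 0.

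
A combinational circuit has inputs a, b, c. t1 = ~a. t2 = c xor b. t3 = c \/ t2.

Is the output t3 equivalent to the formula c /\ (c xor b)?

No

t2 = c xor b
t3 = c \/ t2 = c \/ (c xor b)
At a=0, b=1, c=0: circuit gives 1, formula gives 0.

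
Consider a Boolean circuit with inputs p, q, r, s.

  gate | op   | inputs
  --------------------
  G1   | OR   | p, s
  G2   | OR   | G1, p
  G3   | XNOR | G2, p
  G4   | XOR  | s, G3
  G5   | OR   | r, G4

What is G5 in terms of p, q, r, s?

G1 = p OR s
G2 = G1 OR p = (p OR s) OR p
G3 = G2 XNOR p = ((p OR s) OR p) XNOR p
G4 = s XOR G3 = s XOR (((p OR s) OR p) XNOR p)
G5 = r OR G4 = r OR (s XOR (((p OR s) OR p) XNOR p))

r OR (s XOR (((p OR s) OR p) XNOR p))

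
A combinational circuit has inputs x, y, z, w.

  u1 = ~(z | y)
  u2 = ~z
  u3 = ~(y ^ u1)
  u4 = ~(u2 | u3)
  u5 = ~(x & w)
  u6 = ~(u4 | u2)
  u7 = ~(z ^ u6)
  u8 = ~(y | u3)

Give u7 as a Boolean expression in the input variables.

~(z ^ (~((~(~z | (~(y ^ (~(z | y)))))) | ~z)))

u1 = ~(z | y)
u2 = ~z
u3 = ~(y ^ u1) = ~(y ^ (~(z | y)))
u4 = ~(u2 | u3) = ~(~z | (~(y ^ (~(z | y)))))
u6 = ~(u4 | u2) = ~((~(~z | (~(y ^ (~(z | y)))))) | ~z)
u7 = ~(z ^ u6) = ~(z ^ (~((~(~z | (~(y ^ (~(z | y)))))) | ~z)))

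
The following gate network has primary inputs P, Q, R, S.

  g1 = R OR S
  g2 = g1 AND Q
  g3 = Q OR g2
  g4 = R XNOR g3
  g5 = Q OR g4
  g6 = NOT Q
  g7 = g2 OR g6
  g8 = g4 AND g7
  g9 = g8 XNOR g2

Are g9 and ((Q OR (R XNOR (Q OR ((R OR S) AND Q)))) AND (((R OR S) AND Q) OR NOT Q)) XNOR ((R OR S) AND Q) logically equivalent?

No

g1 = R OR S
g2 = g1 AND Q = (R OR S) AND Q
g3 = Q OR g2 = Q OR ((R OR S) AND Q)
g4 = R XNOR g3 = R XNOR (Q OR ((R OR S) AND Q))
g6 = NOT Q
g7 = g2 OR g6 = ((R OR S) AND Q) OR NOT Q
g8 = g4 AND g7 = (R XNOR (Q OR ((R OR S) AND Q))) AND (((R OR S) AND Q) OR NOT Q)
g9 = g8 XNOR g2 = ((R XNOR (Q OR ((R OR S) AND Q))) AND (((R OR S) AND Q) OR NOT Q)) XNOR ((R OR S) AND Q)
At P=0, Q=1, R=0, S=1: circuit gives 0, formula gives 1.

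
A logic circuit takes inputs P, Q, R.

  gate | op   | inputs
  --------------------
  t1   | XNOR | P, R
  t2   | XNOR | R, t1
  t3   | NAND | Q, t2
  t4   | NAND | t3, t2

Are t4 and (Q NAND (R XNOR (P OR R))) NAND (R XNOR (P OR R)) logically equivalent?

No

t1 = P XNOR R
t2 = R XNOR t1 = R XNOR (P XNOR R)
t3 = Q NAND t2 = Q NAND (R XNOR (P XNOR R))
t4 = t3 NAND t2 = (Q NAND (R XNOR (P XNOR R))) NAND (R XNOR (P XNOR R))
At P=0, Q=0, R=0: circuit gives 1, formula gives 0.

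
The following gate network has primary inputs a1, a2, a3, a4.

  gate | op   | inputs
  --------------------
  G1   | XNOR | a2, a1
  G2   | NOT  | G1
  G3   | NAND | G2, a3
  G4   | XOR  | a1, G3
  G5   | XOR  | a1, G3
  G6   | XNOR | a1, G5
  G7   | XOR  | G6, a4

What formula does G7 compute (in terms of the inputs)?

G1 = a2 XNOR a1
G2 = NOT G1 = NOT (a2 XNOR a1)
G3 = G2 NAND a3 = NOT (a2 XNOR a1) NAND a3
G5 = a1 XOR G3 = a1 XOR (NOT (a2 XNOR a1) NAND a3)
G6 = a1 XNOR G5 = a1 XNOR (a1 XOR (NOT (a2 XNOR a1) NAND a3))
G7 = G6 XOR a4 = (a1 XNOR (a1 XOR (NOT (a2 XNOR a1) NAND a3))) XOR a4

(a1 XNOR (a1 XOR (NOT (a2 XNOR a1) NAND a3))) XOR a4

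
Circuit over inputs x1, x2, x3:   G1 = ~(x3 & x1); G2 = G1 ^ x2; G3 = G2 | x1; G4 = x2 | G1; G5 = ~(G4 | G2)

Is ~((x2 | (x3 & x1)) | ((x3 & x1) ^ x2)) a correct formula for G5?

G1 = ~(x3 & x1)
G2 = G1 ^ x2 = (~(x3 & x1)) ^ x2
G4 = x2 | G1 = x2 | (~(x3 & x1))
G5 = ~(G4 | G2) = ~((x2 | (~(x3 & x1))) | ((~(x3 & x1)) ^ x2))
At x1=0, x2=0, x3=0: circuit gives 0, formula gives 1.

No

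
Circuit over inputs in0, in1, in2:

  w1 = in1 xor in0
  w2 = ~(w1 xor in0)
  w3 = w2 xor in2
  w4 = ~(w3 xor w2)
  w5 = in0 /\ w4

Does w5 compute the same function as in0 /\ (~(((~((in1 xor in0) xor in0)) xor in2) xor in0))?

w1 = in1 xor in0
w2 = ~(w1 xor in0) = ~((in1 xor in0) xor in0)
w3 = w2 xor in2 = (~((in1 xor in0) xor in0)) xor in2
w4 = ~(w3 xor w2) = ~(((~((in1 xor in0) xor in0)) xor in2) xor (~((in1 xor in0) xor in0)))
w5 = in0 /\ w4 = in0 /\ (~(((~((in1 xor in0) xor in0)) xor in2) xor (~((in1 xor in0) xor in0))))
At in0=1, in1=1, in2=0: circuit gives 1, formula gives 0.

No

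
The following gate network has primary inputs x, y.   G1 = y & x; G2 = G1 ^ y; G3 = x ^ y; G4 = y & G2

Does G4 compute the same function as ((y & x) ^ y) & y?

Yes

G1 = y & x
G2 = G1 ^ y = (y & x) ^ y
G4 = y & G2 = y & ((y & x) ^ y)
At x=0, y=0: circuit gives 0, formula gives 0.
At x=0, y=1: circuit gives 1, formula gives 1.
Agrees on all 4 inputs.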